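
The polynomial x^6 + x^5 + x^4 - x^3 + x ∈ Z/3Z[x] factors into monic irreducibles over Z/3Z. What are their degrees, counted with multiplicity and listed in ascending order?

1, 1, 2, 2

Write g(x) = x^6 + x^5 + x^4 - x^3 + x.
Roots in Z/3Z: g(0) = 0 → root; g(1) = 0 → root; g(2) = 1.
Linear factors from roots: (x), (x - 1).
Complete factorization: g(x) = (x)·(x - 1)·(x^2 + 1)·(x^2 - x - 1).
Factor degrees with multiplicity: 1 + 1 + 2 + 2 = 6.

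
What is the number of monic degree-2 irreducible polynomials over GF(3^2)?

36

x^(9^2) − x is the product of all monic irreducibles of degree dividing 2; Möbius inversion gives N = (1/2) Σ μ(2/d)·9^d.
Divisors of 2: 1, 2; μ(2/d) for each: -1, 1.
Σ = − 9^1 + 9^2 = 72.
N = 72/2 = 36.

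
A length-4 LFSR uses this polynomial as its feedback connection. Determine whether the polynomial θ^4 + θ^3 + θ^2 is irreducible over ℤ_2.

Write h(θ) = θ^4 + θ^3 + θ^2.
Check for roots in ℤ_2: h(0) = 0 → root; h(1) = 1.
h(0) = 0, so (θ) divides h(θ); h is reducible.

No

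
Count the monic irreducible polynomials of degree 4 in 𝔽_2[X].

x^(2^4) − x is the product of all monic irreducibles of degree dividing 4; Möbius inversion gives N = (1/4) Σ μ(4/d)·2^d.
Divisors of 4: 1, 2, 4; μ(4/d) for each: 0, -1, 1.
Σ = − 2^2 + 2^4 = 12.
N = 12/4 = 3.

3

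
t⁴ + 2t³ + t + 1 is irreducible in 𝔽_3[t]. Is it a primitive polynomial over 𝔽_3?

Write f(t) = t⁴ + 2t³ + t + 1.
|GF(3^4)^×| = 3^4 − 1 = 80. Prime factorization: 80 = 2^4·5.
f is primitive ⇔ t has order 80 in GF(3)[t]/(f), i.e. t^(80/q) ≠ 1 for each prime q | 80.
t^(40) mod f = 1
t^(16) mod f = 2t² + 2t + 1.
Since t^(40) = 1, the order of t divides 40 < 80; not primitive.

No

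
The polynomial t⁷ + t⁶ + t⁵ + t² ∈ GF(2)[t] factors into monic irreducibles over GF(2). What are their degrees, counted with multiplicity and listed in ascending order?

1, 1, 1, 1, 3

Write f(t) = t⁷ + t⁶ + t⁵ + t².
Roots in GF(2): f(0) = 0 → root; f(1) = 0 → root.
Linear factors from roots: (t), (t + 1).
Complete factorization: f(t) = (t)^2·(t + 1)^2·(t³ + t² + 1).
Factor degrees with multiplicity: 1 + 1 + 1 + 1 + 3 = 7.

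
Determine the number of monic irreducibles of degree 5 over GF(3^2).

Gauss's count: N_{9}(5) = (1/5) Σ_{d|5} μ(5/d)·9^d.
Divisors of 5: 1, 5; μ(5/d) for each: -1, 1.
Σ = − 9^1 + 9^5 = 59040.
N = 59040/5 = 11808.

11808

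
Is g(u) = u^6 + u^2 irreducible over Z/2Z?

No

Check for roots in Z/2Z: g(0) = 0 → root; g(1) = 0 → root.
g(0) = 0, so (u) divides g(u); g is reducible.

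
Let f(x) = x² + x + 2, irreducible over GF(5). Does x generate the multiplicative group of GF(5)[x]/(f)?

|GF(5^2)^×| = 5^2 − 1 = 24. Prime factorization: 24 = 2^3·3.
f is primitive ⇔ x has order 24 in GF(5)[x]/(f), i.e. x^(24/q) ≠ 1 for each prime q | 24.
x^(12) mod f = 4.
x^(8) mod f = 3x + 1.
None equal 1, so x has full order 24; f is primitive.

Yes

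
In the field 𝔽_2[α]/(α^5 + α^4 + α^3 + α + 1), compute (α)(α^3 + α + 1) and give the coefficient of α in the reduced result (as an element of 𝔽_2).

1

Multiply in 𝔽_2[α]: (α)·(α^3 + α + 1) = α^4 + α^2 + α.
Reduced: α^4 + α^2 + α.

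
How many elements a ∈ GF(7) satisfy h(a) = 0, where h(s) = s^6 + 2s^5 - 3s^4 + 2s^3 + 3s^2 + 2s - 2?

Evaluate at each of the 7 elements of GF(7):
h(0) = 5; h(1) = 5; h(2) = 5; h(3) = 0 → root; h(4) = 0 → root; h(5) = 5; h(6) = 0 → root.
Roots: {3, 4, 6}.

3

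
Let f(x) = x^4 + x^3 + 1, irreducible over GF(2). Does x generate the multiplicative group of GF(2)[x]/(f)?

|GF(2^4)^×| = 2^4 − 1 = 15. Prime factorization: 15 = 3·5.
f is primitive ⇔ x has order 15 in GF(2)[x]/(f), i.e. x^(15/q) ≠ 1 for each prime q | 15.
x^(5) mod f = x^3 + x + 1.
x^(3) mod f = x^3.
None equal 1, so x has full order 15; f is primitive.

Yes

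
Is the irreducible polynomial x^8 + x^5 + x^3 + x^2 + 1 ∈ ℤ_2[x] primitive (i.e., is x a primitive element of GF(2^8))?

Yes

Write f(x) = x^8 + x^5 + x^3 + x^2 + 1.
|GF(2^8)^×| = 2^8 − 1 = 255. Prime factorization: 255 = 3·5·17.
f is primitive ⇔ x has order 255 in GF(2)[x]/(f), i.e. x^(255/q) ≠ 1 for each prime q | 255.
x^(85) mod f = x^7 + x^5 + x^4 + x^3 + x^2 + x.
x^(51) mod f = x^7 + x^6 + x^4 + x^3 + x^2.
x^(15) mod f = x^7 + x^6 + x^5 + x^2.
None equal 1, so x has full order 255; f is primitive.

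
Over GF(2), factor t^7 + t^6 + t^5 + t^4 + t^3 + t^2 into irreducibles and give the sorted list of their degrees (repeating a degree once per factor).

Write g(t) = t^7 + t^6 + t^5 + t^4 + t^3 + t^2.
Roots in GF(2): g(0) = 0 → root; g(1) = 0 → root.
Linear factors from roots: (t), (t + 1).
Complete factorization: g(t) = (t + 1)·(t)^2·(t^2 + t + 1)^2.
Factor degrees with multiplicity: 1 + 1 + 1 + 2 + 2 = 7.

1, 1, 1, 2, 2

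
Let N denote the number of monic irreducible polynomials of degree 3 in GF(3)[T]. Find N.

8

The number of monic irreducibles of degree 3 over GF(3) is (1/3)·Σ_{d∣3} μ(3/d) 3^d.
Divisors of 3: 1, 3; μ(3/d) for each: -1, 1.
Σ = − 3^1 + 3^3 = 24.
N = 24/3 = 8.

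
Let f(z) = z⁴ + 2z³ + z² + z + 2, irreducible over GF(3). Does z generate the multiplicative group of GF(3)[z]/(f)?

Yes

|GF(3^4)^×| = 3^4 − 1 = 80. Prime factorization: 80 = 2^4·5.
f is primitive ⇔ z has order 80 in GF(3)[z]/(f), i.e. z^(80/q) ≠ 1 for each prime q | 80.
z^(40) mod f = 2.
z^(16) mod f = z³ + 1.
None equal 1, so z has full order 80; f is primitive.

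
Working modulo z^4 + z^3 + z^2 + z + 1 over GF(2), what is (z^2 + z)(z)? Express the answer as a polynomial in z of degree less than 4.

Multiply in GF(2)[z]: (z^2 + z)·(z) = z^3 + z^2.
Reduced: z^3 + z^2.

z^3 + z^2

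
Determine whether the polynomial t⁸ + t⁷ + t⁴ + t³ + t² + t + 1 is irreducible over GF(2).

Yes

Write h(t) = t⁸ + t⁷ + t⁴ + t³ + t² + t + 1.
Check for roots in GF(2): h(0) = 1; h(1) = 1.
No roots, so no linear factors.
Monic irreducibles of degree 2 over GF(2): t² + t + 1.
None of them divide h (all give nonzero remainder).
Monic irreducibles of degree 3 over GF(2): t³ + t + 1, t³ + t² + 1.
None of them divide h (all give nonzero remainder).
Monic irreducibles of degree 4 over GF(2): t⁴ + t + 1, t⁴ + t³ + 1, t⁴ + t³ + t² + t + 1.
None of them divide h (all give nonzero remainder).
No irreducible factor of degree ≤ 4 exists, so h is irreducible over GF(2).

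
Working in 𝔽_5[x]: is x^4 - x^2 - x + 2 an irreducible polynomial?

Yes

Write f(x) = x^4 - x^2 - x + 2.
Check for roots in 𝔽_5: f(0) = 2; f(1) = 1; f(2) = 2; f(3) = 1; f(4) = 3.
No roots, so no linear factors.
Degree-2 irreducible divisors: test the 10 monic irreducibles of degree 2 over GF(5).
None of them divide f (all give nonzero remainder).
No irreducible factor of degree ≤ 2 exists, so f is irreducible over GF(5).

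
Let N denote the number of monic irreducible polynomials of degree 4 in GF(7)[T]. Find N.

x^(7^4) − x is the product of all monic irreducibles of degree dividing 4; Möbius inversion gives N = (1/4) Σ μ(4/d)·7^d.
Divisors of 4: 1, 2, 4; μ(4/d) for each: 0, -1, 1.
Σ = − 7^2 + 7^4 = 2352.
N = 2352/4 = 588.

588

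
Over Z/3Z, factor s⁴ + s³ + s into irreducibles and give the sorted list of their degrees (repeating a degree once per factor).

Write h(s) = s⁴ + s³ + s.
Roots in Z/3Z: h(0) = 0 → root; h(1) = 0 → root; h(2) = 2.
Linear factors from roots: (s), (s - 1).
Complete factorization: h(s) = (s)·(s - 1)·(s² - s - 1).
Factor degrees with multiplicity: 1 + 1 + 2 = 4.

1, 1, 2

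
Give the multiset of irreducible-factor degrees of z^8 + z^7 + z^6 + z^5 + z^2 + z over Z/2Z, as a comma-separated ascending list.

Write g(z) = z^8 + z^7 + z^6 + z^5 + z^2 + z.
Roots in Z/2Z: g(0) = 0 → root; g(1) = 0 → root.
Linear factors from roots: (z), (z + 1).
Complete factorization: g(z) = (z)·(z + 1)·(z^3 + z^2 + 1)^2.
Factor degrees with multiplicity: 1 + 1 + 3 + 3 = 8.

1, 1, 3, 3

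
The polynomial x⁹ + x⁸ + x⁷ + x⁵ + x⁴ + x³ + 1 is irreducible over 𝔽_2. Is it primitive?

Write f(x) = x⁹ + x⁸ + x⁷ + x⁵ + x⁴ + x³ + 1.
|GF(2^9)^×| = 2^9 − 1 = 511. Prime factorization: 511 = 7·73.
f is primitive ⇔ x has order 511 in GF(2)[x]/(f), i.e. x^(511/q) ≠ 1 for each prime q | 511.
x^(73) mod f = x⁵ + x⁴.
x^(7) mod f = x⁷.
None equal 1, so x has full order 511; f is primitive.

Yes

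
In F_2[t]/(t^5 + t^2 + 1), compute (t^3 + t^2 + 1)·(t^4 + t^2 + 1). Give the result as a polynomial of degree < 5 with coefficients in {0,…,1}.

Multiply in F_2[t]: (t^3 + t^2 + 1)·(t^4 + t^2 + 1) = t^7 + t^6 + t^5 + t^3 + 1.
Reduce using t^5 ≡ t^2 + 1 (mod t^5 + t^2 + 1).
Reduced: t^4 + t.

t^4 + t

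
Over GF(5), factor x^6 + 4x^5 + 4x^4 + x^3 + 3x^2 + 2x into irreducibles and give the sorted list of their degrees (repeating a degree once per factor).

1, 1, 1, 1, 2

Write f(x) = x^6 + 4x^5 + 4x^4 + x^3 + 3x^2 + 2x.
Roots in GF(5): f(0) = 0 → root; f(1) = 0 → root; f(2) = 0 → root; f(3) = 0 → root; f(4) = 1.
Linear factors from roots: (x), (x + 4), (x + 3), (x + 2).
Complete factorization: f(x) = (x)·(x + 2)·(x + 3)·(x + 4)·(x^2 + 3).
Factor degrees with multiplicity: 1 + 1 + 1 + 1 + 2 = 6.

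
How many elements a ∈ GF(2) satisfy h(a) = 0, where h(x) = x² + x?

2

Evaluate at each of the 2 elements of GF(2):
h(0) = 0 → root; h(1) = 0 → root.
Roots: {0, 1}.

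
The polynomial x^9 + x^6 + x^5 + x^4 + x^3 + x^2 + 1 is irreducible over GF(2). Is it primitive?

Write f(x) = x^9 + x^6 + x^5 + x^4 + x^3 + x^2 + 1.
|GF(2^9)^×| = 2^9 − 1 = 511. Prime factorization: 511 = 7·73.
f is primitive ⇔ x has order 511 in GF(2)[x]/(f), i.e. x^(511/q) ≠ 1 for each prime q | 511.
x^(73) mod f = x^7 + x^6 + x^5 + x^2 + 1.
x^(7) mod f = x^7.
None equal 1, so x has full order 511; f is primitive.

Yes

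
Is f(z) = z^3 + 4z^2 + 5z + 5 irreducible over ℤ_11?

Yes

Check each element of ℤ_11 for a root: f(0)=5, f(1)=4, f(2)=6, f(3)=6, f(4)=10, f(5)=2, f(6)=10, f(7)=7, f(8)=10, f(9)=3, f(10)=3.
No roots. A degree-3 polynomial over a field with no linear factor is irreducible.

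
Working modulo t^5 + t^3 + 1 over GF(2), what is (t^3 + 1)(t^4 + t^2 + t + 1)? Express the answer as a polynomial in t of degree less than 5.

Multiply in GF(2)[t]: (t^3 + 1)·(t^4 + t^2 + t + 1) = t^7 + t^5 + t^3 + t^2 + t + 1.
Reduce using t^5 ≡ t^3 + 1 (mod t^5 + t^3 + 1).
Reduced: t^3 + t + 1.

t^3 + t + 1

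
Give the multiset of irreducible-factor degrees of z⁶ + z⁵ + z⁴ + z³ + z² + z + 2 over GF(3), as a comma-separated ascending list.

6

Write f(z) = z⁶ + z⁵ + z⁴ + z³ + z² + z + 2.
Roots in GF(3): f(0) = 2; f(1) = 2; f(2) = 2.
Complete factorization: f(z) = (z⁶ + z⁵ + z⁴ + z³ + z² + z + 2).
Factor degrees with multiplicity: 6 = 6.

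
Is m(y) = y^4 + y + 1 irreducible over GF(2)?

Check for roots in GF(2): m(0) = 1; m(1) = 1.
No roots, so no linear factors.
Monic irreducibles of degree 2 over GF(2): y^2 + y + 1.
None of them divide m (all give nonzero remainder).
No irreducible factor of degree ≤ 2 exists, so m is irreducible over GF(2).

Yes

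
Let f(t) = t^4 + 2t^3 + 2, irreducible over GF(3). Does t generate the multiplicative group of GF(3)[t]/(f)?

|GF(3^4)^×| = 3^4 − 1 = 80. Prime factorization: 80 = 2^4·5.
f is primitive ⇔ t has order 80 in GF(3)[t]/(f), i.e. t^(80/q) ≠ 1 for each prime q | 80.
t^(40) mod f = 2.
t^(16) mod f = 2t^2 + t + 2.
None equal 1, so t has full order 80; f is primitive.

Yes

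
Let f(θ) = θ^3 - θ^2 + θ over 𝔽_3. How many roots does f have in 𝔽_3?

Evaluate at each of the 3 elements of 𝔽_3:
f(0) = 0 → root; f(1) = 1; f(2) = 0 → root.
Roots: {0, 2}.

2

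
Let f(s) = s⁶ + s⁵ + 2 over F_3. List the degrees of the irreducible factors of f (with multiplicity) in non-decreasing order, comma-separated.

Roots in F_3: f(0) = 2; f(1) = 1; f(2) = 2.
Complete factorization: f(s) = (s⁶ + s⁵ + 2).
Factor degrees with multiplicity: 6 = 6.

6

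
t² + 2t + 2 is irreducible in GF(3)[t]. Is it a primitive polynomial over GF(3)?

Write f(t) = t² + 2t + 2.
|GF(3^2)^×| = 3^2 − 1 = 8. Prime factorization: 8 = 2^3.
f is primitive ⇔ t has order 8 in GF(3)[t]/(f), i.e. t^(8/q) ≠ 1 for each prime q | 8.
t^(4) mod f = 2.
None equal 1, so t has full order 8; f is primitive.

Yes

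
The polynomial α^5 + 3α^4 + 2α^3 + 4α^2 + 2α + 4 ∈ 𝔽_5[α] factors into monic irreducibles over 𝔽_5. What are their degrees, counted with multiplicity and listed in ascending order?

1, 4

Write h(α) = α^5 + 3α^4 + 2α^3 + 4α^2 + 2α + 4.
Roots in 𝔽_5: h(0) = 4; h(1) = 1; h(2) = 0 → root; h(3) = 1; h(4) = 1.
Linear factors from roots: (α + 3).
Complete factorization: h(α) = (α + 3)·(α^4 + 2α^2 + 3α + 3).
Factor degrees with multiplicity: 1 + 4 = 5.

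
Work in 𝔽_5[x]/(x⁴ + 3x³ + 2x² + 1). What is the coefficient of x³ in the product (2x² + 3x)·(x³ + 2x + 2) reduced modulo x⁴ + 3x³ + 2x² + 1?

4

Multiply in 𝔽_5[x]: (2x² + 3x)·(x³ + 2x + 2) = 2x⁵ + 3x⁴ + 4x³ + x.
Reduce using x⁴ ≡ 2x³ + 3x² + 4 (mod x⁴ + 3x³ + 2x² + 1).
Reduced: 4x³ + x² + 4x + 3.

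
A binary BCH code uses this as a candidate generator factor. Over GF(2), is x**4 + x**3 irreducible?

No

Write g(x) = x**4 + x**3.
Check for roots in GF(2): g(0) = 0 → root; g(1) = 0 → root.
g(0) = 0, so (x) divides g(x); g is reducible.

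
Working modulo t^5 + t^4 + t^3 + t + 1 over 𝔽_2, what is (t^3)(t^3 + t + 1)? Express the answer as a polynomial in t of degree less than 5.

t^4 + t^2 + 1

Multiply in 𝔽_2[t]: (t^3)·(t^3 + t + 1) = t^6 + t^4 + t^3.
Reduce using t^5 ≡ t^4 + t^3 + t + 1 (mod t^5 + t^4 + t^3 + t + 1).
Reduced: t^4 + t^2 + 1.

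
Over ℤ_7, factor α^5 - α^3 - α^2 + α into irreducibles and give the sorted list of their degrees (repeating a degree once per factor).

1, 1, 1, 2

Write f(α) = α^5 - α^3 - α^2 + α.
Linear factors from roots: (α), (α - 1), (α - 3).
Complete factorization: f(α) = (α)·(α - 3)·(α - 1)·(α^2 - 3α - 2).
Factor degrees with multiplicity: 1 + 1 + 1 + 2 = 5.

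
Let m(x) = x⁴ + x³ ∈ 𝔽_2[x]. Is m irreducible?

No

Check for roots in 𝔽_2: m(0) = 0 → root; m(1) = 0 → root.
m(0) = 0, so (x) divides m(x); m is reducible.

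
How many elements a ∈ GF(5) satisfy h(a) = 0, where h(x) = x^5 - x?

Evaluate at each of the 5 elements of GF(5):
h(0) = 0 → root; h(1) = 0 → root; h(2) = 0 → root; h(3) = 0 → root; h(4) = 0 → root.
Roots: {0, 1, 2, 3, 4}.

5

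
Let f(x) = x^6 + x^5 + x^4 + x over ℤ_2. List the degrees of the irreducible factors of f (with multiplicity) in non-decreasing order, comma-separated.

1, 1, 1, 3

Roots in ℤ_2: f(0) = 0 → root; f(1) = 0 → root.
Linear factors from roots: (x), (x + 1).
Complete factorization: f(x) = (x)·(x + 1)^2·(x^3 + x^2 + 1).
Factor degrees with multiplicity: 1 + 1 + 1 + 3 = 6.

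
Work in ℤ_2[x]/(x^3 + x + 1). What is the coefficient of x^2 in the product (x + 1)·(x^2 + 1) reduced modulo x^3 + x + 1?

Multiply in ℤ_2[x]: (x + 1)·(x^2 + 1) = x^3 + x^2 + x + 1.
Reduce using x^3 ≡ x + 1 (mod x^3 + x + 1).
Reduced: x^2.

1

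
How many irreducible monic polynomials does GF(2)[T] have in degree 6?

9

The number of monic irreducibles of degree 6 over GF(2) is (1/6)·Σ_{d∣6} μ(6/d) 2^d.
Divisors of 6: 1, 2, 3, 6; μ(6/d) for each: 1, -1, -1, 1.
Σ = 2^1 − 2^2 − 2^3 + 2^6 = 54.
N = 54/6 = 9.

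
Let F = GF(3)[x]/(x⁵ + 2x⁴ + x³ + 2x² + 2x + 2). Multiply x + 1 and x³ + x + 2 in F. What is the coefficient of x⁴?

Multiply in GF(3)[x]: (x + 1)·(x³ + x + 2) = x⁴ + x³ + x² + 2.
Reduced: x⁴ + x³ + x² + 2.

1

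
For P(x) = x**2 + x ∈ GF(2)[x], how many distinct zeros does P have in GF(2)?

Evaluate at each of the 2 elements of GF(2):
P(0) = 0 → root; P(1) = 0 → root.
Roots: {0, 1}.

2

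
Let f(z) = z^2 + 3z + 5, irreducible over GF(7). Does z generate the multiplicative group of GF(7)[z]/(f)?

Yes

|GF(7^2)^×| = 7^2 − 1 = 48. Prime factorization: 48 = 2^4·3.
f is primitive ⇔ z has order 48 in GF(7)[z]/(f), i.e. z^(48/q) ≠ 1 for each prime q | 48.
z^(24) mod f = 6.
z^(16) mod f = 4.
None equal 1, so z has full order 48; f is primitive.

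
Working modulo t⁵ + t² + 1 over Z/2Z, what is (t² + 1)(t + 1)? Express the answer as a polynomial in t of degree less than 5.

t^3 + t^2 + t + 1

Multiply in Z/2Z[t]: (t² + 1)·(t + 1) = t³ + t² + t + 1.
Reduced: t³ + t² + t + 1.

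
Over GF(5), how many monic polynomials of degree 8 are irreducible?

48750

By the necklace-counting formula, N_5(8) = (1/8) Σ_{d|8} μ(8/d)·5^d.
Divisors of 8: 1, 2, 4, 8; μ(8/d) for each: 0, 0, -1, 1.
Σ = − 5^4 + 5^8 = 390000.
N = 390000/8 = 48750.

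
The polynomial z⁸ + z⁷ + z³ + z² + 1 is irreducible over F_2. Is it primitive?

Write f(z) = z⁸ + z⁷ + z³ + z² + 1.
|GF(2^8)^×| = 2^8 − 1 = 255. Prime factorization: 255 = 3·5·17.
f is primitive ⇔ z has order 255 in GF(2)[z]/(f), i.e. z^(255/q) ≠ 1 for each prime q | 255.
z^(85) mod f = z⁶ + z³ + z² + z.
z^(51) mod f = z⁵ + z⁴ + z² + 1.
z^(15) mod f = z⁷ + z⁶ + z⁴ + z³.
None equal 1, so z has full order 255; f is primitive.

Yes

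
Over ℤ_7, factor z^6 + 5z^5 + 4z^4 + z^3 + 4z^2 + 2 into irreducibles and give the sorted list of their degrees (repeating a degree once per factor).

6

Write g(z) = z^6 + 5z^5 + 4z^4 + z^3 + 4z^2 + 2.
Complete factorization: g(z) = (z^6 + 5z^5 + 4z^4 + z^3 + 4z^2 + 2).
Factor degrees with multiplicity: 6 = 6.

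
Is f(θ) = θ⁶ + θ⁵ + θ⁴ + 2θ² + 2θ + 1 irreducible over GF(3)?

Check for roots in GF(3): f(0) = 1; f(1) = 2; f(2) = 2.
No roots, so no linear factors.
Monic irreducibles of degree 2 over GF(3): θ² + 1, θ² + θ + 2, θ² + 2θ + 2.
None of them divide f (all give nonzero remainder).
Degree-3 irreducible divisors: test the 8 monic irreducibles of degree 3 over GF(3).
None of them divide f (all give nonzero remainder).
No irreducible factor of degree ≤ 3 exists, so f is irreducible over GF(3).

Yes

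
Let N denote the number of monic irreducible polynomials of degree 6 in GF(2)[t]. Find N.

9

The number of monic irreducibles of degree 6 over GF(2) is (1/6)·Σ_{d∣6} μ(6/d) 2^d.
Divisors of 6: 1, 2, 3, 6; μ(6/d) for each: 1, -1, -1, 1.
Σ = 2^1 − 2^2 − 2^3 + 2^6 = 54.
N = 54/6 = 9.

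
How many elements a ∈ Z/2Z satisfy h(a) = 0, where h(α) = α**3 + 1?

1

Evaluate at each of the 2 elements of Z/2Z:
h(0) = 1; h(1) = 0 → root.
Roots: {1}.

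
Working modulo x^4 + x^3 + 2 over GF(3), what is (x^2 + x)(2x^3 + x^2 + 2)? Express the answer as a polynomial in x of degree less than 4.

Multiply in GF(3)[x]: (x^2 + x)·(2x^3 + x^2 + 2) = 2x^5 + x^3 + 2x^2 + 2x.
Reduce using x^4 ≡ 2x^3 + 1 (mod x^4 + x^3 + 2).
Reduced: 2x^2 + x + 1.

2x^2 + x + 1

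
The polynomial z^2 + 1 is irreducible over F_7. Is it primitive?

No

Write f(z) = z^2 + 1.
|GF(7^2)^×| = 7^2 − 1 = 48. Prime factorization: 48 = 2^4·3.
f is primitive ⇔ z has order 48 in GF(7)[z]/(f), i.e. z^(48/q) ≠ 1 for each prime q | 48.
z^(24) mod f = 1
z^(16) mod f = 1
Since z^(24) = 1, the order of z divides 24 < 48; not primitive.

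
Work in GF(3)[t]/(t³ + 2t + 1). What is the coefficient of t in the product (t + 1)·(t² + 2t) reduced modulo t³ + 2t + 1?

Multiply in GF(3)[t]: (t + 1)·(t² + 2t) = t³ + 2t.
Reduce using t³ ≡ t + 2 (mod t³ + 2t + 1).
Reduced: 2.

0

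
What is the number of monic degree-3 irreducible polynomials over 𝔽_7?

112

By the necklace-counting formula, N_7(3) = (1/3) Σ_{d|3} μ(3/d)·7^d.
Divisors of 3: 1, 3; μ(3/d) for each: -1, 1.
Σ = − 7^1 + 7^3 = 336.
N = 336/3 = 112.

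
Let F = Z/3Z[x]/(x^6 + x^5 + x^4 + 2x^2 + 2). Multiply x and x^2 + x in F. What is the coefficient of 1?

Multiply in Z/3Z[x]: (x)·(x^2 + x) = x^3 + x^2.
Reduced: x^3 + x^2.

0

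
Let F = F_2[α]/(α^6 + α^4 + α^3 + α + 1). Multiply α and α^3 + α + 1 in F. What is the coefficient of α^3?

0

Multiply in F_2[α]: (α)·(α^3 + α + 1) = α^4 + α^2 + α.
Reduced: α^4 + α^2 + α.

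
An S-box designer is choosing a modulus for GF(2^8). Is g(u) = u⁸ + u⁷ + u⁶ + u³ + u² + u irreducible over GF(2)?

No

Check for roots in GF(2): g(0) = 0 → root; g(1) = 0 → root.
g(0) = 0, so (u) divides g(u); g is reducible.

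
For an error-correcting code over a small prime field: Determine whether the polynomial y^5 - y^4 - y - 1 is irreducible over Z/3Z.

Yes

Write g(y) = y^5 - y^4 - y - 1.
Check for roots in Z/3Z: g(0) = 2; g(1) = 1; g(2) = 1.
No roots, so no linear factors.
Monic irreducibles of degree 2 over GF(3): y^2 + 1, y^2 + y - 1, y^2 - y - 1.
None of them divide g (all give nonzero remainder).
No irreducible factor of degree ≤ 2 exists, so g is irreducible over GF(3).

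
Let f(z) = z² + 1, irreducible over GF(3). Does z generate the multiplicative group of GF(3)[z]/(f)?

|GF(3^2)^×| = 3^2 − 1 = 8. Prime factorization: 8 = 2^3.
f is primitive ⇔ z has order 8 in GF(3)[z]/(f), i.e. z^(8/q) ≠ 1 for each prime q | 8.
z^(4) mod f = 1
Since z^(4) = 1, the order of z divides 4 < 8; not primitive.

No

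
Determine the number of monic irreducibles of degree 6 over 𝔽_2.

9

The number of monic irreducibles of degree 6 over GF(2) is (1/6)·Σ_{d∣6} μ(6/d) 2^d.
Divisors of 6: 1, 2, 3, 6; μ(6/d) for each: 1, -1, -1, 1.
Σ = 2^1 − 2^2 − 2^3 + 2^6 = 54.
N = 54/6 = 9.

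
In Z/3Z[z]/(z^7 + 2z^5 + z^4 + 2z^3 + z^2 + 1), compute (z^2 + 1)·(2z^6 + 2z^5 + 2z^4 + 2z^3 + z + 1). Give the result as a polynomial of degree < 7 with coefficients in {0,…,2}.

Multiply in Z/3Z[z]: (z^2 + 1)·(2z^6 + 2z^5 + 2z^4 + 2z^3 + z + 1) = 2z^8 + 2z^7 + z^6 + z^5 + 2z^4 + z^2 + z + 1.
Reduce using z^7 ≡ z^5 + 2z^4 + z^3 + 2z^2 + 2 (mod z^7 + 2z^5 + z^4 + 2z^3 + z^2 + 1).
Reduced: z^5 + 2z^4 + 2z^2 + 2z + 2.

z^5 + 2z^4 + 2z^2 + 2z + 2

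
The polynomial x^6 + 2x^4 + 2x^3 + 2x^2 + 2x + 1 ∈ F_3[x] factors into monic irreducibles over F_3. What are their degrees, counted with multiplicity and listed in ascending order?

2, 4

Write g(x) = x^6 + 2x^4 + 2x^3 + 2x^2 + 2x + 1.
Roots in F_3: g(0) = 1; g(1) = 1; g(2) = 2.
Complete factorization: g(x) = (x^2 + 1)·(x^4 + x^2 + 2x + 1).
Factor degrees with multiplicity: 2 + 4 = 6.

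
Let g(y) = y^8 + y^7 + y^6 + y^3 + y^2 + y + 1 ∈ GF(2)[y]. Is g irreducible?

Yes

Check for roots in GF(2): g(0) = 1; g(1) = 1.
No roots, so no linear factors.
Monic irreducibles of degree 2 over GF(2): y^2 + y + 1.
None of them divide g (all give nonzero remainder).
Monic irreducibles of degree 3 over GF(2): y^3 + y + 1, y^3 + y^2 + 1.
None of them divide g (all give nonzero remainder).
Monic irreducibles of degree 4 over GF(2): y^4 + y + 1, y^4 + y^3 + 1, y^4 + y^3 + y^2 + y + 1.
None of them divide g (all give nonzero remainder).
No irreducible factor of degree ≤ 4 exists, so g is irreducible over GF(2).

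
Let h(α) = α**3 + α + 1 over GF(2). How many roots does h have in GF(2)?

Evaluate at each of the 2 elements of GF(2):
h(0) = 1; h(1) = 1.
No element is a root.

0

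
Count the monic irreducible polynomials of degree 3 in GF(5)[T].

40

By the necklace-counting formula, N_5(3) = (1/3) Σ_{d|3} μ(3/d)·5^d.
Divisors of 3: 1, 3; μ(3/d) for each: -1, 1.
Σ = − 5^1 + 5^3 = 120.
N = 120/3 = 40.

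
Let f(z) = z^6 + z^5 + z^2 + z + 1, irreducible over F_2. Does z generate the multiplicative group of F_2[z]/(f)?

Yes

|GF(2^6)^×| = 2^6 − 1 = 63. Prime factorization: 63 = 3^2·7.
f is primitive ⇔ z has order 63 in GF(2)[z]/(f), i.e. z^(63/q) ≠ 1 for each prime q | 63.
z^(21) mod f = z^5 + z^3 + z^2.
z^(9) mod f = z^3 + z^2 + 1.
None equal 1, so z has full order 63; f is primitive.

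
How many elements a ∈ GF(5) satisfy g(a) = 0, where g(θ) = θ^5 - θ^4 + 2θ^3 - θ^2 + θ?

3

Evaluate at each of the 5 elements of GF(5):
g(0) = 0 → root; g(1) = 2; g(2) = 0 → root; g(3) = 0 → root; g(4) = 4.
Roots: {0, 2, 3}.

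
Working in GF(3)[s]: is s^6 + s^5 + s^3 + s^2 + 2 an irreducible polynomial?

No

Write P(s) = s^6 + s^5 + s^3 + s^2 + 2.
Check for roots in GF(3): P(0) = 2; P(1) = 0 → root; P(2) = 2.
P(1) = 0, so (s − 1) divides P(s); P is reducible.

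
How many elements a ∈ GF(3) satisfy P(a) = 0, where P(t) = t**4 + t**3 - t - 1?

Evaluate at each of the 3 elements of GF(3):
P(0) = 2; P(1) = 0 → root; P(2) = 0 → root.
Roots: {1, 2}.

2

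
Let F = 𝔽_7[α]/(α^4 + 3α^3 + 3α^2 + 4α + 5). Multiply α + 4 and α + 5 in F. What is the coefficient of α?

2

Multiply in 𝔽_7[α]: (α + 4)·(α + 5) = α^2 + 2α + 6.
Reduced: α^2 + 2α + 6.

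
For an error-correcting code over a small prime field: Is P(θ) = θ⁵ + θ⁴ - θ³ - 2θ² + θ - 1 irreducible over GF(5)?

Yes

Check for roots in GF(5): P(0) = 4; P(1) = 4; P(2) = 3; P(3) = 1; P(4) = 2.
No roots, so no linear factors.
Degree-2 irreducible divisors: test the 10 monic irreducibles of degree 2 over GF(5).
None of them divide P (all give nonzero remainder).
No irreducible factor of degree ≤ 2 exists, so P is irreducible over GF(5).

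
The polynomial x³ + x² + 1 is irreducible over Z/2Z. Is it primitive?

Yes

Write f(x) = x³ + x² + 1.
|GF(2^3)^×| = 2^3 − 1 = 7. Prime factorization: 7 = 7.
f is primitive ⇔ x has order 7 in GF(2)[x]/(f), i.e. x^(7/q) ≠ 1 for each prime q | 7.
x^(1) mod f = x.
None equal 1, so x has full order 7; f is primitive.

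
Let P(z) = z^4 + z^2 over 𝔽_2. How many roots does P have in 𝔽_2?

2

Evaluate at each of the 2 elements of 𝔽_2:
P(0) = 0 → root; P(1) = 0 → root.
Roots: {0, 1}.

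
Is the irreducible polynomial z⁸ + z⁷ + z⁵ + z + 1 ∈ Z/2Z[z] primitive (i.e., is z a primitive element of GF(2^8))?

Write f(z) = z⁸ + z⁷ + z⁵ + z + 1.
|GF(2^8)^×| = 2^8 − 1 = 255. Prime factorization: 255 = 3·5·17.
f is primitive ⇔ z has order 255 in GF(2)[z]/(f), i.e. z^(255/q) ≠ 1 for each prime q | 255.
z^(85) mod f = 1
z^(51) mod f = z⁶ + z⁴ + z³ + z.
z^(15) mod f = z⁵ + z⁴ + z³.
Since z^(85) = 1, the order of z divides 85 < 255; not primitive.

No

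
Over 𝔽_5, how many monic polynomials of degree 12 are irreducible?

Gauss's count: N_{5}(12) = (1/12) Σ_{d|12} μ(12/d)·5^d.
Divisors of 12: 1, 2, 3, 4, 6, 12; μ(12/d) for each: 0, 1, 0, -1, -1, 1.
Σ = 5^2 − 5^4 − 5^6 + 5^12 = 244124400.
N = 244124400/12 = 20343700.

20343700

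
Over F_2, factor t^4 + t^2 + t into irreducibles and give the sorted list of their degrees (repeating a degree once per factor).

1, 3

Write h(t) = t^4 + t^2 + t.
Roots in F_2: h(0) = 0 → root; h(1) = 1.
Linear factors from roots: (t).
Complete factorization: h(t) = (t)·(t^3 + t + 1).
Factor degrees with multiplicity: 1 + 3 = 4.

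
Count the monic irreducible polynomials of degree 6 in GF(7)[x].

By the necklace-counting formula, N_7(6) = (1/6) Σ_{d|6} μ(6/d)·7^d.
Divisors of 6: 1, 2, 3, 6; μ(6/d) for each: 1, -1, -1, 1.
Σ = 7^1 − 7^2 − 7^3 + 7^6 = 117264.
N = 117264/6 = 19544.

19544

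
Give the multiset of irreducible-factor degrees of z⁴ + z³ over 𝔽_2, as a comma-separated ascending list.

1, 1, 1, 1

Write h(z) = z⁴ + z³.
Roots in 𝔽_2: h(0) = 0 → root; h(1) = 0 → root.
Linear factors from roots: (z), (z + 1).
Complete factorization: h(z) = (z + 1)·(z)^3.
Factor degrees with multiplicity: 1 + 1 + 1 + 1 = 4.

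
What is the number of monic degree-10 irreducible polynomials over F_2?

By the necklace-counting formula, N_2(10) = (1/10) Σ_{d|10} μ(10/d)·2^d.
Divisors of 10: 1, 2, 5, 10; μ(10/d) for each: 1, -1, -1, 1.
Σ = 2^1 − 2^2 − 2^5 + 2^10 = 990.
N = 990/10 = 99.

99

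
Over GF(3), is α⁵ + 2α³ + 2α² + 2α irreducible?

No

Write m(α) = α⁵ + 2α³ + 2α² + 2α.
Check for roots in GF(3): m(0) = 0 → root; m(1) = 1; m(2) = 0 → root.
m(0) = 0, so (α) divides m(α); m is reducible.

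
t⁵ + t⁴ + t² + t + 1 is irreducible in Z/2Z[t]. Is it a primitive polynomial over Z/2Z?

Write f(t) = t⁵ + t⁴ + t² + t + 1.
|GF(2^5)^×| = 2^5 − 1 = 31. Prime factorization: 31 = 31.
f is primitive ⇔ t has order 31 in GF(2)[t]/(f), i.e. t^(31/q) ≠ 1 for each prime q | 31.
t^(1) mod f = t.
None equal 1, so t has full order 31; f is primitive.

Yes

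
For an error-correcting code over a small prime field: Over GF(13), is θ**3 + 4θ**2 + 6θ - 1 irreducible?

Yes

Write m(θ) = θ**3 + 4θ**2 + 6θ - 1.
Check each element of GF(13) for a root: m(0)=12, m(1)=10, m(2)=9, m(3)=2, m(4)=8, m(5)=7, m(6)=5, m(7)=8, m(8)=9, m(9)=1, m(10)=3, m(11)=8, m(12)=9.
No roots. A degree-3 polynomial over a field with no linear factor is irreducible.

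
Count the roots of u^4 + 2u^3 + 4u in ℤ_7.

3

Write P(u) = u^4 + 2u^3 + 4u.
Evaluate at each of the 7 elements of ℤ_7:
P(0) = 0 → root; P(1) = 0 → root; P(2) = 5; P(3) = 0 → root; P(4) = 1; P(5) = 6; P(6) = 2.
Roots: {0, 1, 3}.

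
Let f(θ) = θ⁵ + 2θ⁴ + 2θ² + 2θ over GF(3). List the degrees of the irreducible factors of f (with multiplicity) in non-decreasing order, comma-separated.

1, 2, 2

Roots in GF(3): f(0) = 0 → root; f(1) = 1; f(2) = 1.
Linear factors from roots: (θ).
Complete factorization: f(θ) = (θ)·(θ² + 1)·(θ² + 2θ + 2).
Factor degrees with multiplicity: 1 + 2 + 2 = 5.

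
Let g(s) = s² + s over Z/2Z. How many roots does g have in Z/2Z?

2

Evaluate at each of the 2 elements of Z/2Z:
g(0) = 0 → root; g(1) = 0 → root.
Roots: {0, 1}.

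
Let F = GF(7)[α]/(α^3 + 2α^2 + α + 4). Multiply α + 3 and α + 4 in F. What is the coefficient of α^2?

1

Multiply in GF(7)[α]: (α + 3)·(α + 4) = α^2 + 5.
Reduced: α^2 + 5.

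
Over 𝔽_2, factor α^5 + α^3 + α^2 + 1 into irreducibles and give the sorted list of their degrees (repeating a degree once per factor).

1, 1, 1, 2

Write h(α) = α^5 + α^3 + α^2 + 1.
Roots in 𝔽_2: h(0) = 1; h(1) = 0 → root.
Linear factors from roots: (α + 1).
Complete factorization: h(α) = (α + 1)^3·(α^2 + α + 1).
Factor degrees with multiplicity: 1 + 1 + 1 + 2 = 5.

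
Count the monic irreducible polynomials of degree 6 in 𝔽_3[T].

Gauss's count: N_{3}(6) = (1/6) Σ_{d|6} μ(6/d)·3^d.
Divisors of 6: 1, 2, 3, 6; μ(6/d) for each: 1, -1, -1, 1.
Σ = 3^1 − 3^2 − 3^3 + 3^6 = 696.
N = 696/6 = 116.

116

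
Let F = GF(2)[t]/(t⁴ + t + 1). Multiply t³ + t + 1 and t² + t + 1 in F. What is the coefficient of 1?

0

Multiply in GF(2)[t]: (t³ + t + 1)·(t² + t + 1) = t⁵ + t⁴ + 1.
Reduce using t⁴ ≡ t + 1 (mod t⁴ + t + 1).
Reduced: t².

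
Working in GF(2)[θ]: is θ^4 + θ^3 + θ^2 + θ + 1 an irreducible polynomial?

Yes

Write h(θ) = θ^4 + θ^3 + θ^2 + θ + 1.
Check for roots in GF(2): h(0) = 1; h(1) = 1.
No roots, so no linear factors.
Monic irreducibles of degree 2 over GF(2): θ^2 + θ + 1.
None of them divide h (all give nonzero remainder).
No irreducible factor of degree ≤ 2 exists, so h is irreducible over GF(2).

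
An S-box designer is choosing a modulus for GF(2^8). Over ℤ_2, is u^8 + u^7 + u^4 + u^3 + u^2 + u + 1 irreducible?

Write P(u) = u^8 + u^7 + u^4 + u^3 + u^2 + u + 1.
Check for roots in ℤ_2: P(0) = 1; P(1) = 1.
No roots, so no linear factors.
Monic irreducibles of degree 2 over GF(2): u^2 + u + 1.
None of them divide P (all give nonzero remainder).
Monic irreducibles of degree 3 over GF(2): u^3 + u + 1, u^3 + u^2 + 1.
None of them divide P (all give nonzero remainder).
Monic irreducibles of degree 4 over GF(2): u^4 + u + 1, u^4 + u^3 + 1, u^4 + u^3 + u^2 + u + 1.
None of them divide P (all give nonzero remainder).
No irreducible factor of degree ≤ 4 exists, so P is irreducible over GF(2).

Yes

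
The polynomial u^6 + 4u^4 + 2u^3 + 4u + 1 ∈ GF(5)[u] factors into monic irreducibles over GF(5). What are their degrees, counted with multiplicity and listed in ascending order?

Write g(u) = u^6 + 4u^4 + 2u^3 + 4u + 1.
Roots in GF(5): g(0) = 1; g(1) = 2; g(2) = 3; g(3) = 0 → root; g(4) = 0 → root.
Linear factors from roots: (u + 2), (u + 1).
Complete factorization: g(u) = (u + 1)·(u + 2)·(u^2 + 3u + 3)·(u^2 + 4u + 1).
Factor degrees with multiplicity: 1 + 1 + 2 + 2 = 6.

1, 1, 2, 2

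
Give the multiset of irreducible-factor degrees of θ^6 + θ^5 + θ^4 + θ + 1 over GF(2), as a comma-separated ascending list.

Write f(θ) = θ^6 + θ^5 + θ^4 + θ + 1.
Roots in GF(2): f(0) = 1; f(1) = 1.
Complete factorization: f(θ) = (θ^6 + θ^5 + θ^4 + θ + 1).
Factor degrees with multiplicity: 6 = 6.

6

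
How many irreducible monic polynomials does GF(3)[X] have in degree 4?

18

Gauss's count: N_{3}(4) = (1/4) Σ_{d|4} μ(4/d)·3^d.
Divisors of 4: 1, 2, 4; μ(4/d) for each: 0, -1, 1.
Σ = − 3^2 + 3^4 = 72.
N = 72/4 = 18.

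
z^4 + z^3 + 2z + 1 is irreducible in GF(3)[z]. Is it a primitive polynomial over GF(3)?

Write f(z) = z^4 + z^3 + 2z + 1.
|GF(3^4)^×| = 3^4 − 1 = 80. Prime factorization: 80 = 2^4·5.
f is primitive ⇔ z has order 80 in GF(3)[z]/(f), i.e. z^(80/q) ≠ 1 for each prime q | 80.
z^(40) mod f = 1
z^(16) mod f = 2z^2 + z + 1.
Since z^(40) = 1, the order of z divides 40 < 80; not primitive.

No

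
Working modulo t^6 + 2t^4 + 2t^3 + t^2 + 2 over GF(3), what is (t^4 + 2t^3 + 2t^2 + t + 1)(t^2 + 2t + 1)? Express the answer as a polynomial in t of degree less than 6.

Multiply in GF(3)[t]: (t^4 + 2t^3 + 2t^2 + t + 1)·(t^2 + 2t + 1) = t^6 + t^5 + t^4 + t^3 + 2t^2 + 1.
Reduce using t^6 ≡ t^4 + t^3 + 2t^2 + 1 (mod t^6 + 2t^4 + 2t^3 + t^2 + 2).
Reduced: t^5 + 2t^4 + 2t^3 + t^2 + 2.

t^5 + 2t^4 + 2t^3 + t^2 + 2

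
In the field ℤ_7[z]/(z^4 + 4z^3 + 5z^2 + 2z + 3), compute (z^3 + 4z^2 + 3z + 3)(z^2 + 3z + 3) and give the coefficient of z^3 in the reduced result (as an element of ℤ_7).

Multiply in ℤ_7[z]: (z^3 + 4z^2 + 3z + 3)·(z^2 + 3z + 3) = z^5 + 4z^3 + 3z^2 + 4z + 2.
Reduce using z^4 ≡ 3z^3 + 2z^2 + 5z + 4 (mod z^4 + 4z^3 + 5z^2 + 2z + 3).
Reduced: z^3 + 2z.

1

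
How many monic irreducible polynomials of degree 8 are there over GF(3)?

810

The number of monic irreducibles of degree 8 over GF(3) is (1/8)·Σ_{d∣8} μ(8/d) 3^d.
Divisors of 8: 1, 2, 4, 8; μ(8/d) for each: 0, 0, -1, 1.
Σ = − 3^4 + 3^8 = 6480.
N = 6480/8 = 810.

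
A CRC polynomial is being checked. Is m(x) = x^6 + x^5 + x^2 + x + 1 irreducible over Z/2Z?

Check for roots in Z/2Z: m(0) = 1; m(1) = 1.
No roots, so no linear factors.
Monic irreducibles of degree 2 over GF(2): x^2 + x + 1.
None of them divide m (all give nonzero remainder).
Monic irreducibles of degree 3 over GF(2): x^3 + x + 1, x^3 + x^2 + 1.
None of them divide m (all give nonzero remainder).
No irreducible factor of degree ≤ 3 exists, so m is irreducible over GF(2).

Yes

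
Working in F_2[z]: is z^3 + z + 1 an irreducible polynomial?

Yes

Write P(z) = z^3 + z + 1.
Check for roots in F_2: P(0) = 1; P(1) = 1.
No roots. A degree-3 polynomial over a field with no linear factor is irreducible.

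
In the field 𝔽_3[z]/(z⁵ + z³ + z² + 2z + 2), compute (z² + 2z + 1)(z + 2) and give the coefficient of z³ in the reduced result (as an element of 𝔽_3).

1

Multiply in 𝔽_3[z]: (z² + 2z + 1)·(z + 2) = z³ + z² + 2z + 2.
Reduced: z³ + z² + 2z + 2.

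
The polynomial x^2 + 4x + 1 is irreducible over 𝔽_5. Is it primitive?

No

Write f(x) = x^2 + 4x + 1.
|GF(5^2)^×| = 5^2 − 1 = 24. Prime factorization: 24 = 2^3·3.
f is primitive ⇔ x has order 24 in GF(5)[x]/(f), i.e. x^(24/q) ≠ 1 for each prime q | 24.
x^(12) mod f = 1
x^(8) mod f = x + 4.
Since x^(12) = 1, the order of x divides 12 < 24; not primitive.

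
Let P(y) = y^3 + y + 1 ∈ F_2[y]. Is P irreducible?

Yes

Check for roots in F_2: P(0) = 1; P(1) = 1.
No roots. A degree-3 polynomial over a field with no linear factor is irreducible.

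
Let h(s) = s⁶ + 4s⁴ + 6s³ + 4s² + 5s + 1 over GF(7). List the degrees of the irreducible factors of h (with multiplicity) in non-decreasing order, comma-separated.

1, 1, 1, 1, 2

Linear factors from roots: (s + 6), (s + 5), (s + 4).
Complete factorization: h(s) = (s + 4)·(s + 6)·(s + 5)^2·(s² + s + 3).
Factor degrees with multiplicity: 1 + 1 + 1 + 1 + 2 = 6.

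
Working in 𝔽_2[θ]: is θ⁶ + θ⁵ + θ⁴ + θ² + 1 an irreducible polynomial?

Yes

Write m(θ) = θ⁶ + θ⁵ + θ⁴ + θ² + 1.
Check for roots in 𝔽_2: m(0) = 1; m(1) = 1.
No roots, so no linear factors.
Monic irreducibles of degree 2 over GF(2): θ² + θ + 1.
None of them divide m (all give nonzero remainder).
Monic irreducibles of degree 3 over GF(2): θ³ + θ + 1, θ³ + θ² + 1.
None of them divide m (all give nonzero remainder).
No irreducible factor of degree ≤ 3 exists, so m is irreducible over GF(2).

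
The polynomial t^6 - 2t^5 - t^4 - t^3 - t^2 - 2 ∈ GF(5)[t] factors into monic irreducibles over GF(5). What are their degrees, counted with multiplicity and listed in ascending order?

Write f(t) = t^6 - 2t^5 - t^4 - t^3 - t^2 - 2.
Roots in GF(5): f(0) = 3; f(1) = 4; f(2) = 0 → root; f(3) = 4; f(4) = 0 → root.
Linear factors from roots: (t - 2), (t + 1).
Complete factorization: f(t) = (t + 1)·(t - 2)·(t^2 - 2)·(t^2 - t + 2).
Factor degrees with multiplicity: 1 + 1 + 2 + 2 = 6.

1, 1, 2, 2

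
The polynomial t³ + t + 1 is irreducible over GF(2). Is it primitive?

Yes

Write f(t) = t³ + t + 1.
|GF(2^3)^×| = 2^3 − 1 = 7. Prime factorization: 7 = 7.
f is primitive ⇔ t has order 7 in GF(2)[t]/(f), i.e. t^(7/q) ≠ 1 for each prime q | 7.
t^(1) mod f = t.
None equal 1, so t has full order 7; f is primitive.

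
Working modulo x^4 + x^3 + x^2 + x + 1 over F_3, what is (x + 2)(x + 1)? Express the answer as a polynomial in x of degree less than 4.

Multiply in F_3[x]: (x + 2)·(x + 1) = x^2 + 2.
Reduced: x^2 + 2.

x^2 + 2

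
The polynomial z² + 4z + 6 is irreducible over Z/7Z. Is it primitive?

Write f(z) = z² + 4z + 6.
|GF(7^2)^×| = 7^2 − 1 = 48. Prime factorization: 48 = 2^4·3.
f is primitive ⇔ z has order 48 in GF(7)[z]/(f), i.e. z^(48/q) ≠ 1 for each prime q | 48.
z^(24) mod f = 6.
z^(16) mod f = 1
Since z^(16) = 1, the order of z divides 16 < 48; not primitive.

No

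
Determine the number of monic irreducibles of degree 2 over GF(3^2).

Gauss's count: N_{9}(2) = (1/2) Σ_{d|2} μ(2/d)·9^d.
Divisors of 2: 1, 2; μ(2/d) for each: -1, 1.
Σ = − 9^1 + 9^2 = 72.
N = 72/2 = 36.

36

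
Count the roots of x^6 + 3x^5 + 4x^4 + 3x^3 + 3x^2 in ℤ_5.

Write P(x) = x^6 + 3x^5 + 4x^4 + 3x^3 + 3x^2.
Evaluate at each of the 5 elements of ℤ_5:
P(0) = 0 → root; P(1) = 4; P(2) = 0 → root; P(3) = 0 → root; P(4) = 2.
Roots: {0, 2, 3}.

3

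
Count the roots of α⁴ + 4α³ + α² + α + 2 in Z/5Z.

Write h(α) = α⁴ + 4α³ + α² + α + 2.
Evaluate at each of the 5 elements of Z/5Z:
h(0) = 2; h(1) = 4; h(2) = 1; h(3) = 3; h(4) = 4.
No element is a root.

0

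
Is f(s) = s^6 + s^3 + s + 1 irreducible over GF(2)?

No

Check for roots in GF(2): f(0) = 1; f(1) = 0 → root.
f(1) = 0, so (s − 1) divides f(s); f is reducible.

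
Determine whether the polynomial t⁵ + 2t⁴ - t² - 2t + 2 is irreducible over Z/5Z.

Yes

Write f(t) = t⁵ + 2t⁴ - t² - 2t + 2.
Check for roots in Z/5Z: f(0) = 2; f(1) = 2; f(2) = 3; f(3) = 2; f(4) = 4.
No roots, so no linear factors.
Degree-2 irreducible divisors: test the 10 monic irreducibles of degree 2 over GF(5).
None of them divide f (all give nonzero remainder).
No irreducible factor of degree ≤ 2 exists, so f is irreducible over GF(5).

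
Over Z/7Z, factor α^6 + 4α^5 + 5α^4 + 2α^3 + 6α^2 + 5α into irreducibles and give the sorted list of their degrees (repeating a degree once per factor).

Write f(α) = α^6 + 4α^5 + 5α^4 + 2α^3 + 6α^2 + 5α.
Linear factors from roots: (α), (α + 5), (α + 3), (α + 2).
Complete factorization: f(α) = (α)·(α + 2)·(α + 3)·(α + 5)·(α^2 + α + 6).
Factor degrees with multiplicity: 1 + 1 + 1 + 1 + 2 = 6.

1, 1, 1, 1, 2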